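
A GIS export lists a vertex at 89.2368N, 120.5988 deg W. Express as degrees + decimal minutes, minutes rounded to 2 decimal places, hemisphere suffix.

Latitude: 89° + 0.236800 × 60 = 89° 14.2080′
Longitude: fractional part 0.598800 → 35.9280 minutes

89° 14.21′ N, 120° 35.93′ W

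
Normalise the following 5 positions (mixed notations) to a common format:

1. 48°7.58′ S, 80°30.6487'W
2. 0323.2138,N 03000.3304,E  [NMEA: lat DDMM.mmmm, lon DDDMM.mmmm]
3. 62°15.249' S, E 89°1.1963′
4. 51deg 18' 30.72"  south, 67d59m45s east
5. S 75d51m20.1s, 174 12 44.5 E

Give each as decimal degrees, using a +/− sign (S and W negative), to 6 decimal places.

1. -48.126333, -80.510812
2. 3.386897, 30.005507
3. -62.254150, 89.019938
4. -51.308533, 67.995833
5. -75.855583, 174.212361

Point 1:
  Lat: 48 + 7.58/60 = 48.1263333
  S ⇒ negate
  Lon: 30.6487′ = 0.510812°; total 80.5108117
  hemisphere W, so the sign is −
Point 2:
  φ: degrees = first 2 digits = 3, minutes = 23.2138; 3 + 23.2138/60 = 3.3868967
  N ⇒ keep positive
  λ: split at 3 digits → 030° and 0.3304′; 30 + 0.3304/60 = 30.0055067
  E ⇒ keep positive
Point 3:
  Latitude: 15.249′ = 0.254150°; total 62.2541500
  S → negative
  Lon: 1.1963′ = 0.019938°; total 89.0199383
  E ⇒ keep positive
Point 4:
  Lat: 51 + 18/60 + 30.72/3600 = 51.3085333
  S → negative
  λ: 67° + 59/60 + 45/3600 = 67 + 0.983333 + 0.012500 = 67.9958333
  E ⇒ keep positive
Point 5:
  φ: 51′ + 20.1″ = 51.33500′; 75 + 51.33500/60 = 75.8555833
  S → negative
  λ: 12′ + 44.5″ = 12.74167′; 174 + 12.74167/60 = 174.2123611
  E ⇒ keep positive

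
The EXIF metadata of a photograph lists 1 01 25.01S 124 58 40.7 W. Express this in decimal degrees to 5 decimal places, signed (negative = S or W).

Lat: 1° + 1/60 + 25.01/3600 = 1 + 0.016667 + 0.006947 = 1.023614
S → negative
Longitude: 124° + 58/60 + 40.7/3600 = 124 + 0.966667 + 0.011306 = 124.977972
W → negative

-1.02361, -124.97797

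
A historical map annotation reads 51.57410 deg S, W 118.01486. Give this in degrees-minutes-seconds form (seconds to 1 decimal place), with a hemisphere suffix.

Lat: 0.574100° → 34.44600′; 0.44600 × 60 = 26.760″
Lon: 0.014860° → 0.89160′; 0.89160 × 60 = 53.496″

51°34′26.8″ S, 118°00′53.5″ W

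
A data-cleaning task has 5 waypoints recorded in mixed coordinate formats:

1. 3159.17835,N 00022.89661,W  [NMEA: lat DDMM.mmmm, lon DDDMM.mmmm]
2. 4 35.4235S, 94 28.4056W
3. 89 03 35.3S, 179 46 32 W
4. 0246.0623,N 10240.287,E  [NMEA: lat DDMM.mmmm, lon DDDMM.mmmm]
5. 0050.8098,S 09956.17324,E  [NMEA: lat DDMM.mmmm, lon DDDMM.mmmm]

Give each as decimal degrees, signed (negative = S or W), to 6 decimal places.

1. 31.986306, -0.381610
2. -4.590392, -94.473427
3. -89.059806, -179.775556
4. 2.767705, 102.671450
5. -0.846830, 99.936221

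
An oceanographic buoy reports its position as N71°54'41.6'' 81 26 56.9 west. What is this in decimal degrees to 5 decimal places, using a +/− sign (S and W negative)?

φ: 71 + 54/60 + 41.6/3600 = 71.911556
N → positive
Lon: 26′ + 56.9″ = 26.94833′; 81 + 26.94833/60 = 81.449139
hemisphere W, so the sign is −

71.91156, -81.44914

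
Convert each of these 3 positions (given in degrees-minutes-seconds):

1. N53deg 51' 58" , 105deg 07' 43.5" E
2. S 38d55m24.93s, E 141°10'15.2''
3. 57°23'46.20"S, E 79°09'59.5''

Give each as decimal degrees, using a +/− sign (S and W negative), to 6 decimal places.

Point 1:
  φ: 51′ + 58″ = 51.96667′; 53 + 51.96667/60 = 53.8661111
  N ⇒ keep positive
  Longitude: 7′ + 43.5″ = 7.72500′; 105 + 7.72500/60 = 105.1287500
  E → positive
Point 2:
  φ: 38 + 55/60 + 24.93/3600 = 38.9235917
  S ⇒ negate
  λ: 141° + 10/60 + 15.2/3600 = 141 + 0.166667 + 0.004222 = 141.1708889
  E → positive
Point 3:
  φ: 23′ + 46.2″ = 23.77000′; 57 + 23.77000/60 = 57.3961667
  S ⇒ negate
  λ: 9′ + 59.5″ = 9.99167′; 79 + 9.99167/60 = 79.1665278
  E → positive

1. 53.866111, 105.128750
2. -38.923592, 141.170889
3. -57.396167, 79.166528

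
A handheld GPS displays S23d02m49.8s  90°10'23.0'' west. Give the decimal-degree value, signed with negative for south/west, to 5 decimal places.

Lat: 2′ + 49.8″ = 2.83000′; 23 + 2.83000/60 = 23.047167
S → negative
λ: 90 + 10/60 + 23/3600 = 90.173056
hemisphere W, so the sign is −

-23.04717, -90.17306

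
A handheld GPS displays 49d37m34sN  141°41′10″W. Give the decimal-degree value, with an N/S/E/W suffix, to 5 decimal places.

49.62611° N, 141.68611° W

Latitude: 37′ + 34″ = 37.56667′; 49 + 37.56667/60 = 49.626111
Lon: 41′ + 10″ = 41.16667′; 141 + 41.16667/60 = 141.686111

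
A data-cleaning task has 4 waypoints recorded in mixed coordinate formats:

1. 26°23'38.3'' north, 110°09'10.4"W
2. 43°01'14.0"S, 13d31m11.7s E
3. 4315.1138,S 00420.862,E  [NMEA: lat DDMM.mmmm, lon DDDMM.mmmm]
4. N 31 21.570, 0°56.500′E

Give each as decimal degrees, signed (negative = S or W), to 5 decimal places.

Point 1:
  Lat: 26 + 23/60 + 38.3/3600 = 26.393972
  N ⇒ keep positive
  Longitude: 110° + 9/60 + 10.4/3600 = 110 + 0.150000 + 0.002889 = 110.152889
  hemisphere W, so the sign is −
Point 2:
  φ: 1′ + 14″ = 1.23333′; 43 + 1.23333/60 = 43.020556
  S ⇒ negate
  Lon: 31′ + 11.7″ = 31.19500′; 13 + 31.19500/60 = 13.519917
  E → positive
Point 3:
  Lat: degrees = first 2 digits = 43, minutes = 15.1138; 43 + 15.1138/60 = 43.251897
  S → negative
  λ: split at 3 digits → 004° and 20.862′; 4 + 20.862/60 = 4.347700
  E ⇒ keep positive
Point 4:
  Lat: 21.57′ = 0.359500°; total 31.359500
  N ⇒ keep positive
  Lon: 0 + 56.5/60 = 0.941667
  E ⇒ keep positive

1. 26.39397, -110.15289
2. -43.02056, 13.51992
3. -43.25190, 4.34770
4. 31.35950, 0.94167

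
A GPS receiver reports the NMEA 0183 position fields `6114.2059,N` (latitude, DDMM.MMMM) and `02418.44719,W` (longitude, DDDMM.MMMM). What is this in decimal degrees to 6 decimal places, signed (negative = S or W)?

61.236765, -24.307453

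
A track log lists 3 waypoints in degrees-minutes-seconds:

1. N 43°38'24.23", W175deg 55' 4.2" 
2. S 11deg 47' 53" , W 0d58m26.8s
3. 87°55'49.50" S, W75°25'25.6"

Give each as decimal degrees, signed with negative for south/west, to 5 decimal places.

Point 1:
  φ: 43 + 38/60 + 24.23/3600 = 43.640064
  N ⇒ keep positive
  Longitude: 175 + 55/60 + 4.2/3600 = 175.917833
  hemisphere W, so the sign is −
Point 2:
  φ: 11° + 47/60 + 53/3600 = 11 + 0.783333 + 0.014722 = 11.798056
  S ⇒ negate
  λ: 0 + 58/60 + 26.8/3600 = 0.974111
  W → negative
Point 3:
  Lat: 87 + 55/60 + 49.5/3600 = 87.930417
  S → negative
  Longitude: 25′ + 25.6″ = 25.42667′; 75 + 25.42667/60 = 75.423778
  W → negative

1. 43.64006, -175.91783
2. -11.79806, -0.97411
3. -87.93042, -75.42378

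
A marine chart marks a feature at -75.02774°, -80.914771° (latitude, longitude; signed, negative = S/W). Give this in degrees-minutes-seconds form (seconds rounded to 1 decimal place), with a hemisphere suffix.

75°01′39.9″ S, 80°54′53.2″ W

Latitude is negative → S; |value| = 75.027740
φ: whole degrees 75; 1.66440′ → 1′ and 39.864″
Longitude is negative → W; |value| = 80.914771
λ: 0.914771 × 60 = 54.88626′ → 54′, remainder × 60 = 53.176″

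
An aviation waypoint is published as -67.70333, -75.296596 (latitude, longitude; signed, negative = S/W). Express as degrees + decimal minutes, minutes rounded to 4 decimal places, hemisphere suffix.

67° 42.1998′ S, 75° 17.7958′ W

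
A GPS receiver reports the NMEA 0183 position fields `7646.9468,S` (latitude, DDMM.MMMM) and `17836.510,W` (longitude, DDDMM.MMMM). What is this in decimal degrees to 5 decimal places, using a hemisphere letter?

Lat: split at 2 digits → 76° and 46.9468′; 76 + 46.9468/60 = 76.782447
λ: split at 3 digits → 178° and 36.51′; 178 + 36.51/60 = 178.608500

76.78245° S, 178.60850° W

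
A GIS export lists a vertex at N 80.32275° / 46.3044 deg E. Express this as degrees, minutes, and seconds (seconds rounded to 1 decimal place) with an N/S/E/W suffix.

φ: 0.322750 × 60 = 19.36500′ → 19′, remainder × 60 = 21.900″
λ: 0.304400° → 18.26400′; 0.26400 × 60 = 15.840″

80°19′21.9″ N, 46°18′15.8″ E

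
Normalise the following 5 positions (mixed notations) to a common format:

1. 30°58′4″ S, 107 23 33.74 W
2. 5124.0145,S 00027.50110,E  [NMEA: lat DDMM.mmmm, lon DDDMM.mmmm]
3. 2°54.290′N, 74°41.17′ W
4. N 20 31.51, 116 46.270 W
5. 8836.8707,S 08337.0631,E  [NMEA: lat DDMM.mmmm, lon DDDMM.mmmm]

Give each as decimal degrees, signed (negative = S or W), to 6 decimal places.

Point 1:
  Lat: 58′ + 4″ = 58.06667′; 30 + 58.06667/60 = 30.9677778
  hemisphere S, so the sign is −
  λ: 23′ + 33.74″ = 23.56233′; 107 + 23.56233/60 = 107.3927056
  W ⇒ negate
Point 2:
  Lat: degrees = first 2 digits = 51, minutes = 24.0145; 51 + 24.0145/60 = 51.4002417
  S → negative
  Longitude: split at 3 digits → 000° and 27.5011′; 0 + 27.5011/60 = 0.4583517
  E → positive
Point 3:
  Lat: 2 + 54.29/60 = 2.9048333
  N ⇒ keep positive
  Lon: 41.17′ = 0.686167°; total 74.6861667
  W → negative
Point 4:
  Lat: 31.51′ = 0.525167°; total 20.5251667
  N → positive
  Lon: 46.27′ = 0.771167°; total 116.7711667
  hemisphere W, so the sign is −
Point 5:
  Latitude: degrees = first 2 digits = 88, minutes = 36.8707; 88 + 36.8707/60 = 88.6145117
  S ⇒ negate
  Lon: degrees = first 3 digits = 83, minutes = 37.0631; 83 + 37.0631/60 = 83.6177183
  E ⇒ keep positive

1. -30.967778, -107.392706
2. -51.400242, 0.458352
3. 2.904833, -74.686167
4. 20.525167, -116.771167
5. -88.614512, 83.617718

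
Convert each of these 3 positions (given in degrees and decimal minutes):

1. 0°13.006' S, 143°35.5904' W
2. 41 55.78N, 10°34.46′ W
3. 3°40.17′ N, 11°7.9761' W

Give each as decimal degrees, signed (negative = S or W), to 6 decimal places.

Point 1:
  Latitude: 0 + 13.006/60 = 0.2167667
  S ⇒ negate
  Lon: 143 + 35.5904/60 = 143.5931733
  W ⇒ negate
Point 2:
  Lat: 55.78′ = 0.929667°; total 41.9296667
  N → positive
  Longitude: 10 + 34.46/60 = 10.5743333
  W ⇒ negate
Point 3:
  Latitude: 3 + 40.17/60 = 3.6695000
  N → positive
  Lon: 7.9761′ = 0.132935°; total 11.1329350
  W ⇒ negate

1. -0.216767, -143.593173
2. 41.929667, -10.574333
3. 3.669500, -11.132935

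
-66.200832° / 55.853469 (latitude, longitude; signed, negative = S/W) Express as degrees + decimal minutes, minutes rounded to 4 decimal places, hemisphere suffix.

66° 12.0499′ S, 55° 51.2081′ E

Latitude is negative → S; |value| = 66.200832
φ: 66° + 0.200832 × 60 = 66° 12.049920′
Lon: minutes = (55.853469 − 55) × 60 = 51.208140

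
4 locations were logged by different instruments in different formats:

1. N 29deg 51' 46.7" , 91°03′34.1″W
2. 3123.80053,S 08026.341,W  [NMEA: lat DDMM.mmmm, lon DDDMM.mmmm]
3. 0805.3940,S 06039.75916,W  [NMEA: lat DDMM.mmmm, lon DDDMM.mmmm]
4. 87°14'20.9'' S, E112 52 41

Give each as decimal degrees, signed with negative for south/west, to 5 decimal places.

Point 1:
  Latitude: 51′ + 46.7″ = 51.77833′; 29 + 51.77833/60 = 29.862972
  N → positive
  λ: 3′ + 34.1″ = 3.56833′; 91 + 3.56833/60 = 91.059472
  W ⇒ negate
Point 2:
  φ: split at 2 digits → 31° and 23.80053′; 31 + 23.80053/60 = 31.396676
  S → negative
  Longitude: degrees = first 3 digits = 80, minutes = 26.341; 80 + 26.341/60 = 80.439017
  hemisphere W, so the sign is −
Point 3:
  Lat: degrees = first 2 digits = 8, minutes = 5.394; 8 + 5.394/60 = 8.089900
  hemisphere S, so the sign is −
  λ: split at 3 digits → 060° and 39.75916′; 60 + 39.75916/60 = 60.662653
  hemisphere W, so the sign is −
Point 4:
  φ: 87° + 14/60 + 20.9/3600 = 87 + 0.233333 + 0.005806 = 87.239139
  S → negative
  Lon: 112 + 52/60 + 41/3600 = 112.878056
  E → positive

1. 29.86297, -91.05947
2. -31.39668, -80.43902
3. -8.08990, -60.66265
4. -87.23914, 112.87806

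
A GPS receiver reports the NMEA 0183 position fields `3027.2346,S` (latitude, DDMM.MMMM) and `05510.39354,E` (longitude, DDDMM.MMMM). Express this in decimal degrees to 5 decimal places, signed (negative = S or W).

Lat: split at 2 digits → 30° and 27.2346′; 30 + 27.2346/60 = 30.453910
S → negative
λ: split at 3 digits → 055° and 10.39354′; 55 + 10.39354/60 = 55.173226
E → positive

-30.45391, 55.17323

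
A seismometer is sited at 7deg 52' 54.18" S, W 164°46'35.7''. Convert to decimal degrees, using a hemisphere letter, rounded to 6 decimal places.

7.881717° S, 164.776583° W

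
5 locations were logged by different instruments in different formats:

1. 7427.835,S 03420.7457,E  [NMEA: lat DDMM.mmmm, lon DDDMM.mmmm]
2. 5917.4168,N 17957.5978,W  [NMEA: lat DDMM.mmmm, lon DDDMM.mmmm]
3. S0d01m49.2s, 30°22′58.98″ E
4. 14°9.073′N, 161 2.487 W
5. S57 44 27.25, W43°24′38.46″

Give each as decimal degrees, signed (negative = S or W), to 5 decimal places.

Point 1:
  Lat: degrees = first 2 digits = 74, minutes = 27.835; 74 + 27.835/60 = 74.463917
  hemisphere S, so the sign is −
  Lon: degrees = first 3 digits = 34, minutes = 20.7457; 34 + 20.7457/60 = 34.345762
  E ⇒ keep positive
Point 2:
  Lat: split at 2 digits → 59° and 17.4168′; 59 + 17.4168/60 = 59.290280
  N ⇒ keep positive
  Lon: split at 3 digits → 179° and 57.5978′; 179 + 57.5978/60 = 179.959963
  hemisphere W, so the sign is −
Point 3:
  φ: 0° + 1/60 + 49.2/3600 = 0 + 0.016667 + 0.013667 = 0.030333
  hemisphere S, so the sign is −
  λ: 22′ + 58.98″ = 22.98300′; 30 + 22.98300/60 = 30.383050
  E → positive
Point 4:
  Lat: 14 + 9.073/60 = 14.151217
  N → positive
  Longitude: 2.487′ = 0.041450°; total 161.041450
  W ⇒ negate
Point 5:
  Lat: 57° + 44/60 + 27.25/3600 = 57 + 0.733333 + 0.007569 = 57.740903
  hemisphere S, so the sign is −
  λ: 43 + 24/60 + 38.46/3600 = 43.410683
  W ⇒ negate

1. -74.46392, 34.34576
2. 59.29028, -179.95996
3. -0.03033, 30.38305
4. 14.15122, -161.04145
5. -57.74090, -43.41068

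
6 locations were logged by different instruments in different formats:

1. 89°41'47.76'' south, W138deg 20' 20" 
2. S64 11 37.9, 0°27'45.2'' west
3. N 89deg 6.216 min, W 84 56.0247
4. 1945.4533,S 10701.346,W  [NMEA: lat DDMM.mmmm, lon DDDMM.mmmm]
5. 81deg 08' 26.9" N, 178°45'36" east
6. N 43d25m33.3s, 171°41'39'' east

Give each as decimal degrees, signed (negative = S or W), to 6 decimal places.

Point 1:
  Lat: 41′ + 47.76″ = 41.79600′; 89 + 41.79600/60 = 89.6966000
  S ⇒ negate
  λ: 138 + 20/60 + 20/3600 = 138.3388889
  W ⇒ negate
Point 2:
  Latitude: 64 + 11/60 + 37.9/3600 = 64.1938611
  S → negative
  Longitude: 0° + 27/60 + 45.2/3600 = 0 + 0.450000 + 0.012556 = 0.4625556
  W ⇒ negate
Point 3:
  Latitude: 6.216′ = 0.103600°; total 89.1036000
  N → positive
  Lon: 84 + 56.0247/60 = 84.9337450
  W → negative
Point 4:
  Latitude: split at 2 digits → 19° and 45.4533′; 19 + 45.4533/60 = 19.7575550
  hemisphere S, so the sign is −
  λ: split at 3 digits → 107° and 1.346′; 107 + 1.346/60 = 107.0224333
  W → negative
Point 5:
  φ: 81° + 8/60 + 26.9/3600 = 81 + 0.133333 + 0.007472 = 81.1408056
  N → positive
  Lon: 178° + 45/60 + 36/3600 = 178 + 0.750000 + 0.010000 = 178.7600000
  E ⇒ keep positive
Point 6:
  Lat: 25′ + 33.3″ = 25.55500′; 43 + 25.55500/60 = 43.4259167
  N → positive
  Longitude: 171 + 41/60 + 39/3600 = 171.6941667
  E ⇒ keep positive

1. -89.696600, -138.338889
2. -64.193861, -0.462556
3. 89.103600, -84.933745
4. -19.757555, -107.022433
5. 81.140806, 178.760000
6. 43.425917, 171.694167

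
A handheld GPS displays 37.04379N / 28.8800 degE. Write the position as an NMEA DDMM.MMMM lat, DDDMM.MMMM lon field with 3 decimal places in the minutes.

Latitude: minutes = (37.043790 − 37) × 60 = 2.62740
Longitude: minutes = (28.880000 − 28) × 60 = 52.80000

3702.627,N / 02852.800,E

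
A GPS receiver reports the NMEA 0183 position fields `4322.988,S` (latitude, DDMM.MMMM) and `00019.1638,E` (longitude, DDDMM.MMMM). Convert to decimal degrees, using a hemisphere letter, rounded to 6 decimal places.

φ: degrees = first 2 digits = 43, minutes = 22.988; 43 + 22.988/60 = 43.3831333
Longitude: degrees = first 3 digits = 0, minutes = 19.1638; 0 + 19.1638/60 = 0.3193967

43.383133° S, 0.319397° E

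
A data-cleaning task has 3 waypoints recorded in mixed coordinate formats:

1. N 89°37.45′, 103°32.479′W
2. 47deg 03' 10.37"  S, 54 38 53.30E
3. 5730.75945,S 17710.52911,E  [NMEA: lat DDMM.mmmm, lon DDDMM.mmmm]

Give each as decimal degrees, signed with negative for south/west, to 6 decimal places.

1. 89.624167, -103.541317
2. -47.052881, 54.648139
3. -57.512658, 177.175485

Point 1:
  Latitude: 37.45′ = 0.624167°; total 89.6241667
  N ⇒ keep positive
  Lon: 32.479′ = 0.541317°; total 103.5413167
  hemisphere W, so the sign is −
Point 2:
  Latitude: 3′ + 10.37″ = 3.17283′; 47 + 3.17283/60 = 47.0528806
  S → negative
  Lon: 38′ + 53.3″ = 38.88833′; 54 + 38.88833/60 = 54.6481389
  E → positive
Point 3:
  Lat: split at 2 digits → 57° and 30.75945′; 57 + 30.75945/60 = 57.5126575
  S → negative
  λ: split at 3 digits → 177° and 10.52911′; 177 + 10.52911/60 = 177.1754852
  E ⇒ keep positive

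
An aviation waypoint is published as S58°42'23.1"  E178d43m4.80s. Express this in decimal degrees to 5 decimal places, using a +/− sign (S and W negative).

-58.70642, 178.71800

φ: 58 + 42/60 + 23.1/3600 = 58.706417
hemisphere S, so the sign is −
Lon: 178° + 43/60 + 4.8/3600 = 178 + 0.716667 + 0.001333 = 178.718000
E ⇒ keep positive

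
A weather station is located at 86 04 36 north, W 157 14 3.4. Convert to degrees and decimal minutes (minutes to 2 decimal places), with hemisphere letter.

86° 4.60′ N, 157° 14.06′ W

Lat: seconds/60 = 0.60000; minutes = 4 + 0.60000 = 4.6000
Lon: seconds/60 = 0.05667; minutes = 14 + 0.05667 = 14.0567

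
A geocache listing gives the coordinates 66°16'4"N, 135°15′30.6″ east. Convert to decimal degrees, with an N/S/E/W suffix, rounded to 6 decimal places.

Latitude: 16′ + 4″ = 16.06667′; 66 + 16.06667/60 = 66.2677778
λ: 135° + 15/60 + 30.6/3600 = 135 + 0.250000 + 0.008500 = 135.2585000

66.267778° N, 135.258500° E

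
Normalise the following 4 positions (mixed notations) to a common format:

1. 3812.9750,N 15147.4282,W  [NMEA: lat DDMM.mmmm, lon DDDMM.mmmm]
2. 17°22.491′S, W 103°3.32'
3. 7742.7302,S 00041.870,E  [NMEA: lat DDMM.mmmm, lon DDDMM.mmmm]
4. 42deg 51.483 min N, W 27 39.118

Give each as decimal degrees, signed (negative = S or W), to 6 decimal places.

Point 1:
  φ: split at 2 digits → 38° and 12.975′; 38 + 12.975/60 = 38.2162500
  N ⇒ keep positive
  λ: degrees = first 3 digits = 151, minutes = 47.4282; 151 + 47.4282/60 = 151.7904700
  hemisphere W, so the sign is −
Point 2:
  φ: 17 + 22.491/60 = 17.3748500
  S → negative
  λ: 3.32′ = 0.055333°; total 103.0553333
  W ⇒ negate
Point 3:
  Lat: degrees = first 2 digits = 77, minutes = 42.7302; 77 + 42.7302/60 = 77.7121700
  S ⇒ negate
  λ: degrees = first 3 digits = 0, minutes = 41.87; 0 + 41.87/60 = 0.6978333
  E ⇒ keep positive
Point 4:
  Latitude: 51.483′ = 0.858050°; total 42.8580500
  N ⇒ keep positive
  λ: 27 + 39.118/60 = 27.6519667
  W ⇒ negate

1. 38.216250, -151.790470
2. -17.374850, -103.055333
3. -77.712170, 0.697833
4. 42.858050, -27.651967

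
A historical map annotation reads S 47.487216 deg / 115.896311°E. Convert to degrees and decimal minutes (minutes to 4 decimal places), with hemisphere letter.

φ: fractional part 0.487216 → 29.232960 minutes
Lon: minutes = (115.896311 − 115) × 60 = 53.778660

47° 29.2330′ S, 115° 53.7787′ E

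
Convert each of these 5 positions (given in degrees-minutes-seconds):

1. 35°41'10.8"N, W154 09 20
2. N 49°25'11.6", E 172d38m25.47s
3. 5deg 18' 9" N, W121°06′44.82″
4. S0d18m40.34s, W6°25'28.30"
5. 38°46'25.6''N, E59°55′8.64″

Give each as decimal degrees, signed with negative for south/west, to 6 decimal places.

Point 1:
  Latitude: 35° + 41/60 + 10.8/3600 = 35 + 0.683333 + 0.003000 = 35.6863333
  N → positive
  Longitude: 9′ + 20″ = 9.33333′; 154 + 9.33333/60 = 154.1555556
  W → negative
Point 2:
  φ: 49° + 25/60 + 11.6/3600 = 49 + 0.416667 + 0.003222 = 49.4198889
  N → positive
  Lon: 172 + 38/60 + 25.47/3600 = 172.6404083
  E ⇒ keep positive
Point 3:
  φ: 5 + 18/60 + 9/3600 = 5.3025000
  N → positive
  Longitude: 6′ + 44.82″ = 6.74700′; 121 + 6.74700/60 = 121.1124500
  W → negative
Point 4:
  Latitude: 0° + 18/60 + 40.34/3600 = 0 + 0.300000 + 0.011206 = 0.3112056
  hemisphere S, so the sign is −
  λ: 6 + 25/60 + 28.3/3600 = 6.4245278
  W ⇒ negate
Point 5:
  φ: 46′ + 25.6″ = 46.42667′; 38 + 46.42667/60 = 38.7737778
  N → positive
  Lon: 55′ + 8.64″ = 55.14400′; 59 + 55.14400/60 = 59.9190667
  E ⇒ keep positive

1. 35.686333, -154.155556
2. 49.419889, 172.640408
3. 5.302500, -121.112450
4. -0.311206, -6.424528
5. 38.773778, 59.919067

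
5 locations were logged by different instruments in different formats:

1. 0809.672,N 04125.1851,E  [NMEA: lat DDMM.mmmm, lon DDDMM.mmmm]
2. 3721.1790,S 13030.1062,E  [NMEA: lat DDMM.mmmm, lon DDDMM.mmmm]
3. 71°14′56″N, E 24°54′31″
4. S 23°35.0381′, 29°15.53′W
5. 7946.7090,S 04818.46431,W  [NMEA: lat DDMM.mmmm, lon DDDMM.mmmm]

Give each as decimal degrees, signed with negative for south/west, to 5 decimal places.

1. 8.16120, 41.41975
2. -37.35298, 130.50177
3. 71.24889, 24.90861
4. -23.58397, -29.25883
5. -79.77848, -48.30774

Point 1:
  φ: split at 2 digits → 08° and 9.672′; 8 + 9.672/60 = 8.161200
  N → positive
  Longitude: split at 3 digits → 041° and 25.1851′; 41 + 25.1851/60 = 41.419752
  E → positive
Point 2:
  φ: split at 2 digits → 37° and 21.179′; 37 + 21.179/60 = 37.352983
  S ⇒ negate
  Longitude: degrees = first 3 digits = 130, minutes = 30.1062; 130 + 30.1062/60 = 130.501770
  E → positive
Point 3:
  Latitude: 14′ + 56″ = 14.93333′; 71 + 14.93333/60 = 71.248889
  N ⇒ keep positive
  Longitude: 54′ + 31″ = 54.51667′; 24 + 54.51667/60 = 24.908611
  E → positive
Point 4:
  Lat: 23 + 35.0381/60 = 23.583968
  S ⇒ negate
  Lon: 29 + 15.53/60 = 29.258833
  W ⇒ negate
Point 5:
  Latitude: split at 2 digits → 79° and 46.709′; 79 + 46.709/60 = 79.778483
  S → negative
  Lon: degrees = first 3 digits = 48, minutes = 18.46431; 48 + 18.46431/60 = 48.307739
  hemisphere W, so the sign is −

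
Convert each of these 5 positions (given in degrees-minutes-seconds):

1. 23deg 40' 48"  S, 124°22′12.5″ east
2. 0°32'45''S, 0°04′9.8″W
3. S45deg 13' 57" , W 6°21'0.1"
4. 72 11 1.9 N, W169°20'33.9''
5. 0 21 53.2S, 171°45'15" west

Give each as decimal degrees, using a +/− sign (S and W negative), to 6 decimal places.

1. -23.680000, 124.370139
2. -0.545833, -0.069389
3. -45.232500, -6.350028
4. 72.183861, -169.342750
5. -0.364778, -171.754167

Point 1:
  Lat: 23° + 40/60 + 48/3600 = 23 + 0.666667 + 0.013333 = 23.6800000
  S → negative
  Longitude: 124 + 22/60 + 12.5/3600 = 124.3701389
  E → positive
Point 2:
  φ: 0° + 32/60 + 45/3600 = 0 + 0.533333 + 0.012500 = 0.5458333
  hemisphere S, so the sign is −
  Longitude: 4′ + 9.8″ = 4.16333′; 0 + 4.16333/60 = 0.0693889
  W ⇒ negate
Point 3:
  Latitude: 45 + 13/60 + 57/3600 = 45.2325000
  hemisphere S, so the sign is −
  Longitude: 21′ + 0.1″ = 21.00167′; 6 + 21.00167/60 = 6.3500278
  W ⇒ negate
Point 4:
  φ: 72 + 11/60 + 1.9/3600 = 72.1838611
  N → positive
  λ: 169 + 20/60 + 33.9/3600 = 169.3427500
  W ⇒ negate
Point 5:
  Latitude: 0° + 21/60 + 53.2/3600 = 0 + 0.350000 + 0.014778 = 0.3647778
  S → negative
  Longitude: 171° + 45/60 + 15/3600 = 171 + 0.750000 + 0.004167 = 171.7541667
  W ⇒ negate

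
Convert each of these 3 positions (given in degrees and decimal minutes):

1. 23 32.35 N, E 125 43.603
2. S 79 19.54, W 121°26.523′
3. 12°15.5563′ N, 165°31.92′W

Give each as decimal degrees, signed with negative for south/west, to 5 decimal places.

Point 1:
  φ: 23 + 32.35/60 = 23.539167
  N ⇒ keep positive
  λ: 125 + 43.603/60 = 125.726717
  E ⇒ keep positive
Point 2:
  Lat: 79 + 19.54/60 = 79.325667
  S → negative
  Lon: 26.523′ = 0.442050°; total 121.442050
  W → negative
Point 3:
  φ: 15.5563′ = 0.259272°; total 12.259272
  N → positive
  Longitude: 31.92′ = 0.532000°; total 165.532000
  W ⇒ negate

1. 23.53917, 125.72672
2. -79.32567, -121.44205
3. 12.25927, -165.53200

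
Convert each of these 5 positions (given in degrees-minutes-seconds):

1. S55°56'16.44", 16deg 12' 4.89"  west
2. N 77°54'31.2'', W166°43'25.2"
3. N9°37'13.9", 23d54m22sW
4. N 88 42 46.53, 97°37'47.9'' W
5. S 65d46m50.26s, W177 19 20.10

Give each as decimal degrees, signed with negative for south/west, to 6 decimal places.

1. -55.937900, -16.201358
2. 77.908667, -166.723667
3. 9.620528, -23.906111
4. 88.712925, -97.629972
5. -65.780628, -177.322250

Point 1:
  φ: 55° + 56/60 + 16.44/3600 = 55 + 0.933333 + 0.004567 = 55.9379000
  hemisphere S, so the sign is −
  Lon: 12′ + 4.89″ = 12.08150′; 16 + 12.08150/60 = 16.2013583
  W ⇒ negate
Point 2:
  φ: 77° + 54/60 + 31.2/3600 = 77 + 0.900000 + 0.008667 = 77.9086667
  N → positive
  Lon: 166 + 43/60 + 25.2/3600 = 166.7236667
  W ⇒ negate
Point 3:
  Lat: 9 + 37/60 + 13.9/3600 = 9.6205278
  N → positive
  Lon: 54′ + 22″ = 54.36667′; 23 + 54.36667/60 = 23.9061111
  W → negative
Point 4:
  φ: 88 + 42/60 + 46.53/3600 = 88.7129250
  N → positive
  λ: 97 + 37/60 + 47.9/3600 = 97.6299722
  W ⇒ negate
Point 5:
  Latitude: 65° + 46/60 + 50.26/3600 = 65 + 0.766667 + 0.013961 = 65.7806278
  S ⇒ negate
  Longitude: 19′ + 20.1″ = 19.33500′; 177 + 19.33500/60 = 177.3222500
  hemisphere W, so the sign is −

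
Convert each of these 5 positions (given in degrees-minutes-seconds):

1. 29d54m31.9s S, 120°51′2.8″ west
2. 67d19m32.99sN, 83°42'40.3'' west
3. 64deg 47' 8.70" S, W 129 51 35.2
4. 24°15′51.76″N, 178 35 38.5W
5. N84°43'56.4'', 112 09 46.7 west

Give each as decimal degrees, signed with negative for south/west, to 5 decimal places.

1. -29.90886, -120.85078
2. 67.32583, -83.71119
3. -64.78575, -129.85978
4. 24.26438, -178.59403
5. 84.73233, -112.16297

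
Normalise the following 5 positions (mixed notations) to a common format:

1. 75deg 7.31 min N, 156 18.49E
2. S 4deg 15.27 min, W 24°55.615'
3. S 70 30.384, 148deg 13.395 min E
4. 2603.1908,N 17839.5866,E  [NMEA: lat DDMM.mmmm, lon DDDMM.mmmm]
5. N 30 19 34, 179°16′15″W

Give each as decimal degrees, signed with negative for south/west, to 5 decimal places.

Point 1:
  Latitude: 75 + 7.31/60 = 75.121833
  N ⇒ keep positive
  λ: 18.49′ = 0.308167°; total 156.308167
  E → positive
Point 2:
  Lat: 4 + 15.27/60 = 4.254500
  hemisphere S, so the sign is −
  Lon: 55.615′ = 0.926917°; total 24.926917
  W → negative
Point 3:
  φ: 30.384′ = 0.506400°; total 70.506400
  hemisphere S, so the sign is −
  λ: 148 + 13.395/60 = 148.223250
  E → positive
Point 4:
  Latitude: split at 2 digits → 26° and 3.1908′; 26 + 3.1908/60 = 26.053180
  N → positive
  Lon: degrees = first 3 digits = 178, minutes = 39.5866; 178 + 39.5866/60 = 178.659777
  E ⇒ keep positive
Point 5:
  Lat: 19′ + 34″ = 19.56667′; 30 + 19.56667/60 = 30.326111
  N → positive
  Longitude: 179° + 16/60 + 15/3600 = 179 + 0.266667 + 0.004167 = 179.270833
  W → negative

1. 75.12183, 156.30817
2. -4.25450, -24.92692
3. -70.50640, 148.22325
4. 26.05318, 178.65978
5. 30.32611, -179.27083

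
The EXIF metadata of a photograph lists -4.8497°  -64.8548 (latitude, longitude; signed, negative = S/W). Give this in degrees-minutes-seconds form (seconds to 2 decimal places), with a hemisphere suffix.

4°50′58.92″ S, 64°51′17.28″ W

Latitude is negative → S; |value| = 4.849700
φ: 0.849700° → 50.98200′; 0.98200 × 60 = 58.9200″
Longitude is negative → W; |value| = 64.854800
Lon: whole degrees 64; 51.28800′ → 51′ and 17.2800″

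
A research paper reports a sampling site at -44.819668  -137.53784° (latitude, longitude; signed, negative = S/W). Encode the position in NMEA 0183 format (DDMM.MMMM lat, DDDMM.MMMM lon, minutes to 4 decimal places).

Latitude is negative → S; |value| = 44.819668
Lat: 44° + 0.819668 × 60 = 44° 49.180080′
Longitude is negative → W; |value| = 137.537840
λ: 137° + 0.537840 × 60 = 137° 32.270400′

4449.1801,S / 13732.2704,W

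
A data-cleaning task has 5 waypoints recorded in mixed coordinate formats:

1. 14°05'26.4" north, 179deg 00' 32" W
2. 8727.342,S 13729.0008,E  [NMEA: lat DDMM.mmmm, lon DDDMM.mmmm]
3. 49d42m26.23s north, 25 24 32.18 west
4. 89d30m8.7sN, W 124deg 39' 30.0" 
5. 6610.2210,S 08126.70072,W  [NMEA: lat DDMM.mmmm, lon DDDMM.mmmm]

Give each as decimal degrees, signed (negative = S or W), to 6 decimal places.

1. 14.090667, -179.008889
2. -87.455700, 137.483347
3. 49.707286, -25.408939
4. 89.502417, -124.658333
5. -66.170350, -81.445012

Point 1:
  φ: 14° + 5/60 + 26.4/3600 = 14 + 0.083333 + 0.007333 = 14.0906667
  N ⇒ keep positive
  λ: 0′ + 32″ = 0.53333′; 179 + 0.53333/60 = 179.0088889
  W ⇒ negate
Point 2:
  φ: degrees = first 2 digits = 87, minutes = 27.342; 87 + 27.342/60 = 87.4557000
  hemisphere S, so the sign is −
  Longitude: degrees = first 3 digits = 137, minutes = 29.0008; 137 + 29.0008/60 = 137.4833467
  E ⇒ keep positive
Point 3:
  Lat: 49 + 42/60 + 26.23/3600 = 49.7072861
  N ⇒ keep positive
  Longitude: 25° + 24/60 + 32.18/3600 = 25 + 0.400000 + 0.008939 = 25.4089389
  W ⇒ negate
Point 4:
  Latitude: 89 + 30/60 + 8.7/3600 = 89.5024167
  N → positive
  Longitude: 39′ + 30″ = 39.50000′; 124 + 39.50000/60 = 124.6583333
  W ⇒ negate
Point 5:
  Lat: degrees = first 2 digits = 66, minutes = 10.221; 66 + 10.221/60 = 66.1703500
  hemisphere S, so the sign is −
  Longitude: split at 3 digits → 081° and 26.70072′; 81 + 26.70072/60 = 81.4450120
  W → negative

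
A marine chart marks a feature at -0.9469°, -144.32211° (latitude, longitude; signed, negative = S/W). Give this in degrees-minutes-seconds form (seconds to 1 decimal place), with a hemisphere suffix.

Latitude is negative → S; |value| = 0.946900
Lat: 0.946900° → 56.81400′; 0.81400 × 60 = 48.840″
Longitude is negative → W; |value| = 144.322110
Lon: 0.322110° → 19.32660′; 0.32660 × 60 = 19.596″

0°56′48.8″ S, 144°19′19.6″ W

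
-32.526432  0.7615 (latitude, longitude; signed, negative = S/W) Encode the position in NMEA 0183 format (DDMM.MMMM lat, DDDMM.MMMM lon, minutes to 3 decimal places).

3231.586,S / 00045.690,E

Latitude is negative → S; |value| = 32.526432
φ: fractional part 0.526432 → 31.58592 minutes
Longitude: 0° + 0.761500 × 60 = 0° 45.69000′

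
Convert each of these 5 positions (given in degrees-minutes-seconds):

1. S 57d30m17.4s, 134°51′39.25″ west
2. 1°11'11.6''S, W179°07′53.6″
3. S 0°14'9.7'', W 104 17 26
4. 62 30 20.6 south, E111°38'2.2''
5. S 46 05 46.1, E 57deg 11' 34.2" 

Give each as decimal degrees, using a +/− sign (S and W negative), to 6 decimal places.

Point 1:
  Lat: 57 + 30/60 + 17.4/3600 = 57.5048333
  S ⇒ negate
  Longitude: 134° + 51/60 + 39.25/3600 = 134 + 0.850000 + 0.010903 = 134.8609028
  W → negative
Point 2:
  Latitude: 1° + 11/60 + 11.6/3600 = 1 + 0.183333 + 0.003222 = 1.1865556
  hemisphere S, so the sign is −
  Lon: 179 + 7/60 + 53.6/3600 = 179.1315556
  W ⇒ negate
Point 3:
  φ: 0 + 14/60 + 9.7/3600 = 0.2360278
  S → negative
  λ: 17′ + 26″ = 17.43333′; 104 + 17.43333/60 = 104.2905556
  W → negative
Point 4:
  Latitude: 62° + 30/60 + 20.6/3600 = 62 + 0.500000 + 0.005722 = 62.5057222
  S ⇒ negate
  Longitude: 111 + 38/60 + 2.2/3600 = 111.6339444
  E ⇒ keep positive
Point 5:
  Lat: 46 + 5/60 + 46.1/3600 = 46.0961389
  S ⇒ negate
  Longitude: 11′ + 34.2″ = 11.57000′; 57 + 11.57000/60 = 57.1928333
  E ⇒ keep positive

1. -57.504833, -134.860903
2. -1.186556, -179.131556
3. -0.236028, -104.290556
4. -62.505722, 111.633944
5. -46.096139, 57.192833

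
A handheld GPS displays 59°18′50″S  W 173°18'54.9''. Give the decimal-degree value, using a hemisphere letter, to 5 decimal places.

Latitude: 59 + 18/60 + 50/3600 = 59.313889
Lon: 18′ + 54.9″ = 18.91500′; 173 + 18.91500/60 = 173.315250

59.31389° S, 173.31525° W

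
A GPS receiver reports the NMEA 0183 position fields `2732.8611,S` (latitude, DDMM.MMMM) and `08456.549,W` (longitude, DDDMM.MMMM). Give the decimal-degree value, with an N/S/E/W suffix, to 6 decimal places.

27.547685° S, 84.942483° W

φ: degrees = first 2 digits = 27, minutes = 32.8611; 27 + 32.8611/60 = 27.5476850
λ: degrees = first 3 digits = 84, minutes = 56.549; 84 + 56.549/60 = 84.9424833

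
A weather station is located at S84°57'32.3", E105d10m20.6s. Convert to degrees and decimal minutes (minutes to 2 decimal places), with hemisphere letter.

84° 57.54′ S, 105° 10.34′ E

Lat: 57 + 32.3/60 = 57.5383′
λ: seconds/60 = 0.34333; minutes = 10 + 0.34333 = 10.3433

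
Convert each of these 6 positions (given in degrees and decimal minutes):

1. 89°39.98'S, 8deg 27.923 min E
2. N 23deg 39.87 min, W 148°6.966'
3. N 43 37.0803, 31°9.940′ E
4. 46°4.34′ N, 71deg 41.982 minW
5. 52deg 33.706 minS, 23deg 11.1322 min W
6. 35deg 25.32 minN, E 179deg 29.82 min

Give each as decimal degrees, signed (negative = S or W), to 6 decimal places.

1. -89.666333, 8.465383
2. 23.664500, -148.116100
3. 43.618005, 31.165667
4. 46.072333, -71.699700
5. -52.561767, -23.185537
6. 35.422000, 179.497000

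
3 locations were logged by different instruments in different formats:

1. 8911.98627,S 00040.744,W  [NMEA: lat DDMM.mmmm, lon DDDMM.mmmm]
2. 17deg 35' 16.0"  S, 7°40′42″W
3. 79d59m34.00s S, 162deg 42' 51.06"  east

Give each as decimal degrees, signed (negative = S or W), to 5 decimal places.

Point 1:
  φ: degrees = first 2 digits = 89, minutes = 11.98627; 89 + 11.98627/60 = 89.199771
  hemisphere S, so the sign is −
  λ: split at 3 digits → 000° and 40.744′; 0 + 40.744/60 = 0.679067
  W ⇒ negate
Point 2:
  Lat: 35′ + 16″ = 35.26667′; 17 + 35.26667/60 = 17.587778
  S → negative
  Lon: 40′ + 42″ = 40.70000′; 7 + 40.70000/60 = 7.678333
  W ⇒ negate
Point 3:
  Latitude: 59′ + 34″ = 59.56667′; 79 + 59.56667/60 = 79.992778
  hemisphere S, so the sign is −
  λ: 162° + 42/60 + 51.06/3600 = 162 + 0.700000 + 0.014183 = 162.714183
  E → positive

1. -89.19977, -0.67907
2. -17.58778, -7.67833
3. -79.99278, 162.71418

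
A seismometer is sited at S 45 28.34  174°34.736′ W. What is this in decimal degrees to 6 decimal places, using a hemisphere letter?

φ: 45 + 28.34/60 = 45.4723333
Longitude: 34.736′ = 0.578933°; total 174.5789333

45.472333° S, 174.578933° W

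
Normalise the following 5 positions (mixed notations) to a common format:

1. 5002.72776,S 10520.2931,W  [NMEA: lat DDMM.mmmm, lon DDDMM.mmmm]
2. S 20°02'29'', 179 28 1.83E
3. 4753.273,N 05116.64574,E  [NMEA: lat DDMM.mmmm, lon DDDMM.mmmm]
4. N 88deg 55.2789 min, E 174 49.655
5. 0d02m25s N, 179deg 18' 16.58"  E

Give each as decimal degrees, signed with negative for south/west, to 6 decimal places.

1. -50.045463, -105.338218
2. -20.041389, 179.467175
3. 47.887883, 51.277429
4. 88.921315, 174.827583
5. 0.040278, 179.304606

Point 1:
  Lat: degrees = first 2 digits = 50, minutes = 2.72776; 50 + 2.72776/60 = 50.0454627
  hemisphere S, so the sign is −
  λ: split at 3 digits → 105° and 20.2931′; 105 + 20.2931/60 = 105.3382183
  W → negative
Point 2:
  Lat: 20° + 2/60 + 29/3600 = 20 + 0.033333 + 0.008056 = 20.0413889
  hemisphere S, so the sign is −
  λ: 28′ + 1.83″ = 28.03050′; 179 + 28.03050/60 = 179.4671750
  E → positive
Point 3:
  Latitude: degrees = first 2 digits = 47, minutes = 53.273; 47 + 53.273/60 = 47.8878833
  N ⇒ keep positive
  Lon: degrees = first 3 digits = 51, minutes = 16.64574; 51 + 16.64574/60 = 51.2774290
  E → positive
Point 4:
  Latitude: 55.2789′ = 0.921315°; total 88.9213150
  N → positive
  Lon: 49.655′ = 0.827583°; total 174.8275833
  E ⇒ keep positive
Point 5:
  Lat: 0 + 2/60 + 25/3600 = 0.0402778
  N ⇒ keep positive
  Lon: 179° + 18/60 + 16.58/3600 = 179 + 0.300000 + 0.004606 = 179.3046056
  E ⇒ keep positive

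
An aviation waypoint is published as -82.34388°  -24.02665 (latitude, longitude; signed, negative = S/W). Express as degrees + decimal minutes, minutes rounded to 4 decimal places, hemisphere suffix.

Latitude is negative → S; |value| = 82.343880
Lat: minutes = (82.343880 − 82) × 60 = 20.632800
Longitude is negative → W; |value| = 24.026650
λ: minutes = (24.026650 − 24) × 60 = 1.599000

82° 20.6328′ S, 24° 1.5990′ W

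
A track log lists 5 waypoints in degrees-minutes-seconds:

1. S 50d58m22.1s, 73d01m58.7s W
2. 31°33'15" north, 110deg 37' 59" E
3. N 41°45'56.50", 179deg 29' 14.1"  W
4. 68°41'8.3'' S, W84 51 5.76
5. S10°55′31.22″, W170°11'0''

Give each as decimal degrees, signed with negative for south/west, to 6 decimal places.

1. -50.972806, -73.032972
2. 31.554167, 110.633056
3. 41.765694, -179.487250
4. -68.685639, -84.851600
5. -10.925339, -170.183333

Point 1:
  Lat: 50 + 58/60 + 22.1/3600 = 50.9728056
  hemisphere S, so the sign is −
  Lon: 1′ + 58.7″ = 1.97833′; 73 + 1.97833/60 = 73.0329722
  W → negative
Point 2:
  Latitude: 31° + 33/60 + 15/3600 = 31 + 0.550000 + 0.004167 = 31.5541667
  N ⇒ keep positive
  Longitude: 110 + 37/60 + 59/3600 = 110.6330556
  E → positive
Point 3:
  Latitude: 45′ + 56.5″ = 45.94167′; 41 + 45.94167/60 = 41.7656944
  N ⇒ keep positive
  Longitude: 179° + 29/60 + 14.1/3600 = 179 + 0.483333 + 0.003917 = 179.4872500
  hemisphere W, so the sign is −
Point 4:
  Lat: 68° + 41/60 + 8.3/3600 = 68 + 0.683333 + 0.002306 = 68.6856389
  S ⇒ negate
  λ: 51′ + 5.76″ = 51.09600′; 84 + 51.09600/60 = 84.8516000
  W ⇒ negate
Point 5:
  Latitude: 10° + 55/60 + 31.22/3600 = 10 + 0.916667 + 0.008672 = 10.9253389
  S → negative
  Longitude: 170° + 11/60 + 0/3600 = 170 + 0.183333 + 0.000000 = 170.1833333
  hemisphere W, so the sign is −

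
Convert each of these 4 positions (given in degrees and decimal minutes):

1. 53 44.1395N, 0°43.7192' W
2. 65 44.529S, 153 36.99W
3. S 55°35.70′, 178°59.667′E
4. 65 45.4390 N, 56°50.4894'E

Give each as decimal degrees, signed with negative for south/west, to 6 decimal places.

Point 1:
  Lat: 53 + 44.1395/60 = 53.7356583
  N → positive
  λ: 0 + 43.7192/60 = 0.7286533
  W ⇒ negate
Point 2:
  Lat: 44.529′ = 0.742150°; total 65.7421500
  S → negative
  Lon: 153 + 36.99/60 = 153.6165000
  hemisphere W, so the sign is −
Point 3:
  Latitude: 55 + 35.7/60 = 55.5950000
  S → negative
  Longitude: 59.667′ = 0.994450°; total 178.9944500
  E → positive
Point 4:
  Latitude: 65 + 45.439/60 = 65.7573167
  N → positive
  λ: 56 + 50.4894/60 = 56.8414900
  E ⇒ keep positive

1. 53.735658, -0.728653
2. -65.742150, -153.616500
3. -55.595000, 178.994450
4. 65.757317, 56.841490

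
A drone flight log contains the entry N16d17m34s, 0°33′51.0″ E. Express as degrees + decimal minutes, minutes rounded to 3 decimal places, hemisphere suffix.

Latitude: 17 + 34/60 = 17.56667′
Longitude: 33 + 51/60 = 33.85000′

16° 17.567′ N, 0° 33.850′ E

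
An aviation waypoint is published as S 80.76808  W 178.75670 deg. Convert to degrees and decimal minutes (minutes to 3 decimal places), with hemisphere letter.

80° 46.085′ S, 178° 45.402′ W

Latitude: minutes = (80.768080 − 80) × 60 = 46.08480
λ: fractional part 0.756700 → 45.40200 minutes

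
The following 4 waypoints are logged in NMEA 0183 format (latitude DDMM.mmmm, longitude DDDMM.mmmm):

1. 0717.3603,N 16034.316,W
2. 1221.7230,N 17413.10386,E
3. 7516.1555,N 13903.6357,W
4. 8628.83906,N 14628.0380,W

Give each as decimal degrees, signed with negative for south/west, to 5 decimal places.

Point 1:
  Latitude: split at 2 digits → 07° and 17.3603′; 7 + 17.3603/60 = 7.289338
  N ⇒ keep positive
  Longitude: degrees = first 3 digits = 160, minutes = 34.316; 160 + 34.316/60 = 160.571933
  W → negative
Point 2:
  Lat: degrees = first 2 digits = 12, minutes = 21.723; 12 + 21.723/60 = 12.362050
  N → positive
  λ: split at 3 digits → 174° and 13.10386′; 174 + 13.10386/60 = 174.218398
  E → positive
Point 3:
  φ: degrees = first 2 digits = 75, minutes = 16.1555; 75 + 16.1555/60 = 75.269258
  N ⇒ keep positive
  Longitude: split at 3 digits → 139° and 3.6357′; 139 + 3.6357/60 = 139.060595
  W ⇒ negate
Point 4:
  Latitude: split at 2 digits → 86° and 28.83906′; 86 + 28.83906/60 = 86.480651
  N ⇒ keep positive
  λ: degrees = first 3 digits = 146, minutes = 28.038; 146 + 28.038/60 = 146.467300
  W ⇒ negate

1. 7.28934, -160.57193
2. 12.36205, 174.21840
3. 75.26926, -139.06060
4. 86.48065, -146.46730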